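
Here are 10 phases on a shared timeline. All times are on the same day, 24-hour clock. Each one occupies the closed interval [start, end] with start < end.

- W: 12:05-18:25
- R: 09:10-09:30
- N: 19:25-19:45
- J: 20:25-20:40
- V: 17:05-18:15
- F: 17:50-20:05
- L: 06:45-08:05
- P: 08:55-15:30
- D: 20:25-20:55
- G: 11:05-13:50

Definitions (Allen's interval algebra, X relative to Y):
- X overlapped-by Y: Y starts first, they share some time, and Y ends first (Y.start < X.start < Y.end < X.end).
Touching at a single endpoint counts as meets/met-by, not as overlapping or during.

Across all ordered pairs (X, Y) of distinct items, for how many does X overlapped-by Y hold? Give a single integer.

4

Checking all 90 ordered pairs for relation 'overlapped-by'; matching pairs in alphabetical order:
(F, V): F overlapped-by V ✓
(F, W): F overlapped-by W ✓
(W, G): W overlapped-by G ✓
(W, P): W overlapped-by P ✓
Count: 4.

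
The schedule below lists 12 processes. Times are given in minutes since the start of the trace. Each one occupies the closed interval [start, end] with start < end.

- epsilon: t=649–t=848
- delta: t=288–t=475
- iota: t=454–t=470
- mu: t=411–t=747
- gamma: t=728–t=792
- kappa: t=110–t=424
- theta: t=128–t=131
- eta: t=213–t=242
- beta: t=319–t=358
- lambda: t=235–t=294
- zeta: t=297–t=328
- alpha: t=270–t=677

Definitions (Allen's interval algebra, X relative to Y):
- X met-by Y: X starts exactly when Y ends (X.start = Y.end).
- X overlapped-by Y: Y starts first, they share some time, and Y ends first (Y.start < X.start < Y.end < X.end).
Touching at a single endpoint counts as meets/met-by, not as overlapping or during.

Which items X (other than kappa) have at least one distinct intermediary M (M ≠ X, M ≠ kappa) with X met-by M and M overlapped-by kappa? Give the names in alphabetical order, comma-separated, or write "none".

Target kappa = [t=110, t=424].
Intermediaries M with M overlapped-by kappa: alpha, delta, mu.
Via alpha — items with X met-by alpha: none.
Via delta — items with X met-by delta: none.
Via mu — items with X met-by mu: none.
Union: none.

none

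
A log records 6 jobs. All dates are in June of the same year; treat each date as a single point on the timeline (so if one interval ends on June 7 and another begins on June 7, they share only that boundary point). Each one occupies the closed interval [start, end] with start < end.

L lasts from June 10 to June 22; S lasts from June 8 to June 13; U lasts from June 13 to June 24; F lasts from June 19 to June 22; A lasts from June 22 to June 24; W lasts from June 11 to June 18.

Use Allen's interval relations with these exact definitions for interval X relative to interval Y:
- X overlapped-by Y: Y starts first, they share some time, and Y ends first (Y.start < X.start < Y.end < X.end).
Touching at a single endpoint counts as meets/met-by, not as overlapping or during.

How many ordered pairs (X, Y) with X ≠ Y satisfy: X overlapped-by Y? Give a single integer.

Checking all 30 ordered pairs for relation 'overlapped-by'; matching pairs in alphabetical order:
(L, S): L overlapped-by S ✓
(U, L): U overlapped-by L ✓
(U, W): U overlapped-by W ✓
(W, S): W overlapped-by S ✓
Count: 4.

4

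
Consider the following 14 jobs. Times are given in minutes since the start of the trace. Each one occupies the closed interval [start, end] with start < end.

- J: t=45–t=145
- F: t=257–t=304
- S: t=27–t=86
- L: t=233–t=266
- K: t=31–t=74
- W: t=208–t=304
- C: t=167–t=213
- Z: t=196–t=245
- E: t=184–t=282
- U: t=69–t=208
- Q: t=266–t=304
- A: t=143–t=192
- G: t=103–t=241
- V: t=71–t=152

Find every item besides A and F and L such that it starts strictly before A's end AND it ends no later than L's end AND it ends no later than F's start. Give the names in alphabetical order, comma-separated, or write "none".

Conditions: its start is strictly before A's end (X.start < t=192) AND its end is no later than L's end (X.end <= t=266) AND its end is no later than F's start (X.end <= t=257).
C: start t=167 < t=192? ✓; end t=213 <= t=266? ✓; end t=213 <= t=257? ✓ → yes.
E: start t=184 < t=192? ✓; end t=282 <= t=266? ✗; end t=282 <= t=257? ✗ → no.
G: start t=103 < t=192? ✓; end t=241 <= t=266? ✓; end t=241 <= t=257? ✓ → yes.
J: start t=45 < t=192? ✓; end t=145 <= t=266? ✓; end t=145 <= t=257? ✓ → yes.
K: start t=31 < t=192? ✓; end t=74 <= t=266? ✓; end t=74 <= t=257? ✓ → yes.
Q: start t=266 < t=192? ✗; end t=304 <= t=266? ✗; end t=304 <= t=257? ✗ → no.
S: start t=27 < t=192? ✓; end t=86 <= t=266? ✓; end t=86 <= t=257? ✓ → yes.
U: start t=69 < t=192? ✓; end t=208 <= t=266? ✓; end t=208 <= t=257? ✓ → yes.
V: start t=71 < t=192? ✓; end t=152 <= t=266? ✓; end t=152 <= t=257? ✓ → yes.
W: start t=208 < t=192? ✗; end t=304 <= t=266? ✗; end t=304 <= t=257? ✗ → no.
Z: start t=196 < t=192? ✗; end t=245 <= t=266? ✓; end t=245 <= t=257? ✓ → no.
Result: C, G, J, K, S, U, V.

C, G, J, K, S, U, V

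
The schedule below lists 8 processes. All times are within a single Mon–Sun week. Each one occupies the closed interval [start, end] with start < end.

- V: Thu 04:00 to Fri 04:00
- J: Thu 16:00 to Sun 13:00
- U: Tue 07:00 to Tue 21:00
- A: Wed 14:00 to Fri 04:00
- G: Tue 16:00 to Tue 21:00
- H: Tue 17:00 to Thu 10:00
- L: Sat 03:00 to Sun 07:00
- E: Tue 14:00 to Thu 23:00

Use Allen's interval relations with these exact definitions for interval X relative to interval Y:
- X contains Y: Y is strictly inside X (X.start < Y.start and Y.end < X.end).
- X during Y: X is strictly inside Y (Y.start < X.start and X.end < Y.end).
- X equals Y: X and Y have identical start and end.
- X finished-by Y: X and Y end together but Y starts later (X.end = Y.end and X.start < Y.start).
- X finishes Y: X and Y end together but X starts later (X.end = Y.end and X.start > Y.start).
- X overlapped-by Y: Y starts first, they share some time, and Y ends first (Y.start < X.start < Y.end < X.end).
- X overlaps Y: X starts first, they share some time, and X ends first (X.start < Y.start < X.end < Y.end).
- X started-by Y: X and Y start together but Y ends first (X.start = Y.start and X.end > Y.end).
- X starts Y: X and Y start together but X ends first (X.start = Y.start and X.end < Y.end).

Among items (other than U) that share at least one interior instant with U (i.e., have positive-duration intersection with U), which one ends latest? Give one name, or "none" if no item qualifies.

E

Target U = [Tue 07:00, Tue 21:00].
A [Wed 14:00, Fri 04:00] → after → excluded.
E [Tue 14:00, Thu 23:00] → overlapped-by → candidate.
G [Tue 16:00, Tue 21:00] → finishes → candidate.
H [Tue 17:00, Thu 10:00] → overlapped-by → candidate.
J [Thu 16:00, Sun 13:00] → after → excluded.
L [Sat 03:00, Sun 07:00] → after → excluded.
V [Thu 04:00, Fri 04:00] → after → excluded.
Among candidates, latest end is Thu 23:00 → E.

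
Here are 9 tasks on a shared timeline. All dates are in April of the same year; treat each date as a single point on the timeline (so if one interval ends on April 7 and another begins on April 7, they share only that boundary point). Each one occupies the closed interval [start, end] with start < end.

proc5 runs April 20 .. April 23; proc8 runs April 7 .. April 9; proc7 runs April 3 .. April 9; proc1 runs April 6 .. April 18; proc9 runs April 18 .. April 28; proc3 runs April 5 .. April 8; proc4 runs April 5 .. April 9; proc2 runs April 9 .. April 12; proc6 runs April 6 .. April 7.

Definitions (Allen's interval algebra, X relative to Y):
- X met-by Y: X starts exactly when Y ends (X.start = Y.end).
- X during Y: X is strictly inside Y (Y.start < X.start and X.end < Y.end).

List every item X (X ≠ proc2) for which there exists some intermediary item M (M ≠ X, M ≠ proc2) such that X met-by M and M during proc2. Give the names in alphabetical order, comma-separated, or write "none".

Target proc2 = [April 9, April 12].
Intermediaries M with M during proc2: none.
Union: none.

none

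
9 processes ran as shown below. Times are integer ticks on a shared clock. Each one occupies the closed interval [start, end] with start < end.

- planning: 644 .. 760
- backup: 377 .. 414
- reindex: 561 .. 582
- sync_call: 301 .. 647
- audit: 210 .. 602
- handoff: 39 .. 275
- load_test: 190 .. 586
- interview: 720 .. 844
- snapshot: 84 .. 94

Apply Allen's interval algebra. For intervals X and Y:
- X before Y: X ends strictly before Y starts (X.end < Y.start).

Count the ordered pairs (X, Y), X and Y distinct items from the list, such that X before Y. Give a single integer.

22

Checking all 72 ordered pairs for relation 'before'; matching pairs in alphabetical order:
(audit, interview): audit before interview ✓
(audit, planning): audit before planning ✓
(backup, interview): backup before interview ✓
(backup, planning): backup before planning ✓
(backup, reindex): backup before reindex ✓
(handoff, backup): handoff before backup ✓
(handoff, interview): handoff before interview ✓
(handoff, planning): handoff before planning ✓
(handoff, reindex): handoff before reindex ✓
(handoff, sync_call): handoff before sync_call ✓
(load_test, interview): load_test before interview ✓
(load_test, planning): load_test before planning ✓
(reindex, interview): reindex before interview ✓
(reindex, planning): reindex before planning ✓
(snapshot, audit): snapshot before audit ✓
(snapshot, backup): snapshot before backup ✓
(snapshot, interview): snapshot before interview ✓
(snapshot, load_test): snapshot before load_test ✓
(snapshot, planning): snapshot before planning ✓
(snapshot, reindex): snapshot before reindex ✓
(snapshot, sync_call): snapshot before sync_call ✓
(sync_call, interview): sync_call before interview ✓
Count: 22.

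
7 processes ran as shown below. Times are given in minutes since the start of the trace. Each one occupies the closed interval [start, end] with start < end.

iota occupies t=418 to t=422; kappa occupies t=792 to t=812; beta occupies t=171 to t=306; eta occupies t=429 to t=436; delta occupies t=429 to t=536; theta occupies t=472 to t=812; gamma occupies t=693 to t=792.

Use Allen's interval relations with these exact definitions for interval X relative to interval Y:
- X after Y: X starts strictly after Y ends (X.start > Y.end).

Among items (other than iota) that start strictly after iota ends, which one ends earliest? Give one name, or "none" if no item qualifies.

Target iota = [t=418, t=422].
beta [t=171, t=306] → before → excluded.
delta [t=429, t=536] → after → candidate.
eta [t=429, t=436] → after → candidate.
gamma [t=693, t=792] → after → candidate.
kappa [t=792, t=812] → after → candidate.
theta [t=472, t=812] → after → candidate.
Among candidates, earliest end is t=436 → eta.

eta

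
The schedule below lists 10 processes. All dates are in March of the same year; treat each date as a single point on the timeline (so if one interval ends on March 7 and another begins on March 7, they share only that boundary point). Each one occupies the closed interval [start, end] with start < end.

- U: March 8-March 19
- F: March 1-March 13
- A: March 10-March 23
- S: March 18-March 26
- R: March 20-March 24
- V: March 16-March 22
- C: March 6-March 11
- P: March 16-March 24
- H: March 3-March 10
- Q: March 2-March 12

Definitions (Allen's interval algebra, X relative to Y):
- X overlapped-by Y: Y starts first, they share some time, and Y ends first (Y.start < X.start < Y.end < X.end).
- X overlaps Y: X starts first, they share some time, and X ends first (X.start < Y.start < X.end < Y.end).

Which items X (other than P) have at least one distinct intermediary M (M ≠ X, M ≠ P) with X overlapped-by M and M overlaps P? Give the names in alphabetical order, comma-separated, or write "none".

A, R, S, V

Target P = [March 16, March 24].
Intermediaries M with M overlaps P: A, U.
Via A — items with X overlapped-by A: R, S.
Via U — items with X overlapped-by U: A, S, V.
Union: A, R, S, V.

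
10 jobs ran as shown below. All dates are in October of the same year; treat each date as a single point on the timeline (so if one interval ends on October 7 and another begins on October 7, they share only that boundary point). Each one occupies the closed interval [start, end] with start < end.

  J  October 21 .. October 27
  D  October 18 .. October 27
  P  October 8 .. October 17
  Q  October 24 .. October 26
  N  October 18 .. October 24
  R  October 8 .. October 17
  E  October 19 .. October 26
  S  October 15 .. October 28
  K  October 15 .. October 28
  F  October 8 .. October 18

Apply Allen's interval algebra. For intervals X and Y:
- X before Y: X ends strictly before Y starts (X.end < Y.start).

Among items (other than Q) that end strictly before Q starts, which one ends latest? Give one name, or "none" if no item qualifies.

F

Target Q = [October 24, October 26].
D [October 18, October 27] → contains → excluded.
E [October 19, October 26] → finished-by → excluded.
F [October 8, October 18] → before → candidate.
J [October 21, October 27] → contains → excluded.
K [October 15, October 28] → contains → excluded.
N [October 18, October 24] → meets → excluded.
P [October 8, October 17] → before → candidate.
R [October 8, October 17] → before → candidate.
S [October 15, October 28] → contains → excluded.
Among candidates, latest end is October 18 → F.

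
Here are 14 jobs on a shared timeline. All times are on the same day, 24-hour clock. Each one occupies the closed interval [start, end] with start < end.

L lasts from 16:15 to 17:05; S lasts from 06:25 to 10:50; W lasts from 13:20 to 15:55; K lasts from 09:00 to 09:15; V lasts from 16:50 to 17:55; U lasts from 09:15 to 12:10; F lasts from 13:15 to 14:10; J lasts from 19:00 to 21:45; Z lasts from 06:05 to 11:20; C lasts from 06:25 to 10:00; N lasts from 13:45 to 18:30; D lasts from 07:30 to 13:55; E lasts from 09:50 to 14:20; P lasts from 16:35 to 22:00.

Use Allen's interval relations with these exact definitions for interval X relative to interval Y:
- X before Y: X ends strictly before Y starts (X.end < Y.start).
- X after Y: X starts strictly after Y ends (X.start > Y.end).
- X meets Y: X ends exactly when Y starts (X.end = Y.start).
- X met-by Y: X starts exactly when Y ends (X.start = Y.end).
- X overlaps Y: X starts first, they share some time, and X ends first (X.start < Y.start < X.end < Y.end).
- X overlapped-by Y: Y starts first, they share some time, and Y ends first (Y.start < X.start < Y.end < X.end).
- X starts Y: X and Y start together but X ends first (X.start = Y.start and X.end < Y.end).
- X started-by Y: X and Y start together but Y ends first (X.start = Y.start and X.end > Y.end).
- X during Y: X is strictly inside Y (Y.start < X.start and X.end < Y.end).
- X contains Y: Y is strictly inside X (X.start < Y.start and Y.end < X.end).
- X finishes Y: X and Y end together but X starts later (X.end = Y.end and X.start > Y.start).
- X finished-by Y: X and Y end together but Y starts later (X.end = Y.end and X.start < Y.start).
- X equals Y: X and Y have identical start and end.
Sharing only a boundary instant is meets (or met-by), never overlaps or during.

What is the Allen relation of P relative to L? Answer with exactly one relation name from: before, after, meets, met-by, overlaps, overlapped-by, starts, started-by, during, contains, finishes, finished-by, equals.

P = [16:35, 22:00]; L = [16:15, 17:05].
Compare endpoints: P.start > L.start, P.start < L.end, P.end > L.start, P.end > L.end.
That pattern is 'overlapped-by'.

overlapped-by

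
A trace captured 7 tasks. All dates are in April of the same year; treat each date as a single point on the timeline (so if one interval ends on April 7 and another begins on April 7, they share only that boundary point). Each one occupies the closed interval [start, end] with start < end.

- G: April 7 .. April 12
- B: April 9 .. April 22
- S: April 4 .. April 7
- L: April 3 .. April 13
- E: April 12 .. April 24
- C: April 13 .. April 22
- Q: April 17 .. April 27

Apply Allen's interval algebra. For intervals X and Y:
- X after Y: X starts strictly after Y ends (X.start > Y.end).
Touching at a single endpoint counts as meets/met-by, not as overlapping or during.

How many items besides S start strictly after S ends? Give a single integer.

4

Target S = [April 4, April 7].
B [April 9, April 22] → after → counts.
C [April 13, April 22] → after → counts.
E [April 12, April 24] → after → counts.
G [April 7, April 12] → met-by → no.
L [April 3, April 13] → contains → no.
Q [April 17, April 27] → after → counts.
Total: 4.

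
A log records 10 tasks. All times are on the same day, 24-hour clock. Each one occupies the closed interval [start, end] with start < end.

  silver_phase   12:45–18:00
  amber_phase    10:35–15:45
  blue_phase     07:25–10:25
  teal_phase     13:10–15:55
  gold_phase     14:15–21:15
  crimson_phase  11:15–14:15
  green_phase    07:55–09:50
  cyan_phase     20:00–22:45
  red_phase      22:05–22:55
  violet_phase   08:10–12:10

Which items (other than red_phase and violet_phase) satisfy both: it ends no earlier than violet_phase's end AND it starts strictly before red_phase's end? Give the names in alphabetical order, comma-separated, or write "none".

amber_phase, crimson_phase, cyan_phase, gold_phase, silver_phase, teal_phase

Conditions: its end is no earlier than violet_phase's end (X.end >= 12:10) AND its start is strictly before red_phase's end (X.start < 22:55).
amber_phase: end 15:45 >= 12:10? ✓; start 10:35 < 22:55? ✓ → yes.
blue_phase: end 10:25 >= 12:10? ✗; start 07:25 < 22:55? ✓ → no.
crimson_phase: end 14:15 >= 12:10? ✓; start 11:15 < 22:55? ✓ → yes.
cyan_phase: end 22:45 >= 12:10? ✓; start 20:00 < 22:55? ✓ → yes.
gold_phase: end 21:15 >= 12:10? ✓; start 14:15 < 22:55? ✓ → yes.
green_phase: end 09:50 >= 12:10? ✗; start 07:55 < 22:55? ✓ → no.
silver_phase: end 18:00 >= 12:10? ✓; start 12:45 < 22:55? ✓ → yes.
teal_phase: end 15:55 >= 12:10? ✓; start 13:10 < 22:55? ✓ → yes.
Result: amber_phase, crimson_phase, cyan_phase, gold_phase, silver_phase, teal_phase.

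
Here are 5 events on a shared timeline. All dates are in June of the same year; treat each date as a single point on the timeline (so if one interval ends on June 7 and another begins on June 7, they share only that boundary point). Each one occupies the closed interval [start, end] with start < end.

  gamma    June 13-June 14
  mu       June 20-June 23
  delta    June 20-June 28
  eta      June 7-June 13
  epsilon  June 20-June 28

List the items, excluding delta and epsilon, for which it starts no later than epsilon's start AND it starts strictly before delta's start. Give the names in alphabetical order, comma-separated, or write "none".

Conditions: its start is no later than epsilon's start (X.start <= June 20) AND its start is strictly before delta's start (X.start < June 20).
eta: start June 7 <= June 20? ✓; start June 7 < June 20? ✓ → yes.
gamma: start June 13 <= June 20? ✓; start June 13 < June 20? ✓ → yes.
mu: start June 20 <= June 20? ✓; start June 20 < June 20? ✗ → no.
Result: eta, gamma.

eta, gamma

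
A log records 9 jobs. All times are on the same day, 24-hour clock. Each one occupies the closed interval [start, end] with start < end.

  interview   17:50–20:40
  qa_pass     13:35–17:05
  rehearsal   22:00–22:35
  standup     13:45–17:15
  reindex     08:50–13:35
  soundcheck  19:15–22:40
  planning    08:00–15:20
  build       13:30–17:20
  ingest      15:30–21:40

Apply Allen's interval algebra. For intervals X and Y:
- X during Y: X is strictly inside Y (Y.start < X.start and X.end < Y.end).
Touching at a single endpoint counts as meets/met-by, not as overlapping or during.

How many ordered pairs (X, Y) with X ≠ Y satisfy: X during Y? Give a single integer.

5

Checking all 72 ordered pairs for relation 'during'; matching pairs in alphabetical order:
(interview, ingest): interview during ingest ✓
(qa_pass, build): qa_pass during build ✓
(rehearsal, soundcheck): rehearsal during soundcheck ✓
(reindex, planning): reindex during planning ✓
(standup, build): standup during build ✓
Count: 5.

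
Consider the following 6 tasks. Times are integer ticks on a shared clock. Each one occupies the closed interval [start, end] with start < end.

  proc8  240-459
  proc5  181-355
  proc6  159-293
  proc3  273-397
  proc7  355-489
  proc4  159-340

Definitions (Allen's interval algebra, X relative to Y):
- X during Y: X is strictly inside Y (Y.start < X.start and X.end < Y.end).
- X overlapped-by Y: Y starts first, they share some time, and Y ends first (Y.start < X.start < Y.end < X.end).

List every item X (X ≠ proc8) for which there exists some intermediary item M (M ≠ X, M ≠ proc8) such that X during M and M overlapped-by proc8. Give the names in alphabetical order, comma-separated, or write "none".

Target proc8 = [240, 459].
Intermediaries M with M overlapped-by proc8: proc7.
Via proc7 — items with X during proc7: none.
Union: none.

none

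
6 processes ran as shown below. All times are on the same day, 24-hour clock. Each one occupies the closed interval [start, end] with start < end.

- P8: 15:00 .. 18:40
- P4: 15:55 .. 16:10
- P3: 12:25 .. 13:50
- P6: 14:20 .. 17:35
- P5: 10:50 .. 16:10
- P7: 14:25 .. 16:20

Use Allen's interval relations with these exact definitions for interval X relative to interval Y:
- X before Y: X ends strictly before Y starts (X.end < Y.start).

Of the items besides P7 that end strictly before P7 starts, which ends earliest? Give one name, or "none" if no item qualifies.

Target P7 = [14:25, 16:20].
P3 [12:25, 13:50] → before → candidate.
P4 [15:55, 16:10] → during → excluded.
P5 [10:50, 16:10] → overlaps → excluded.
P6 [14:20, 17:35] → contains → excluded.
P8 [15:00, 18:40] → overlapped-by → excluded.
Among candidates, earliest end is 13:50 → P3.

P3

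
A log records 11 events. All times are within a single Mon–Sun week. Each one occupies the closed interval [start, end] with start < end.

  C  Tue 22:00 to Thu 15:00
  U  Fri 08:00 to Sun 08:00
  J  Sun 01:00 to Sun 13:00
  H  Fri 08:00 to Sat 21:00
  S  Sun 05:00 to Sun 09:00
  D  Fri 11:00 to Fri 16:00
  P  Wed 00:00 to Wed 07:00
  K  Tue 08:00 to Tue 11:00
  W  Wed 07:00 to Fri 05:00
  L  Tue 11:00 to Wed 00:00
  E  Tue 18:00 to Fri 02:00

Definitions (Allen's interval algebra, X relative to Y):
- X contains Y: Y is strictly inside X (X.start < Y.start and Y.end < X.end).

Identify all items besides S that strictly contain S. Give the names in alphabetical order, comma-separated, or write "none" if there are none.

J

Target S = [Sun 05:00, Sun 09:00].
C [Tue 22:00, Thu 15:00] → before → no.
D [Fri 11:00, Fri 16:00] → before → no.
E [Tue 18:00, Fri 02:00] → before → no.
H [Fri 08:00, Sat 21:00] → before → no.
J [Sun 01:00, Sun 13:00] → contains → yes.
K [Tue 08:00, Tue 11:00] → before → no.
L [Tue 11:00, Wed 00:00] → before → no.
P [Wed 00:00, Wed 07:00] → before → no.
U [Fri 08:00, Sun 08:00] → overlaps → no.
W [Wed 07:00, Fri 05:00] → before → no.
Result: J.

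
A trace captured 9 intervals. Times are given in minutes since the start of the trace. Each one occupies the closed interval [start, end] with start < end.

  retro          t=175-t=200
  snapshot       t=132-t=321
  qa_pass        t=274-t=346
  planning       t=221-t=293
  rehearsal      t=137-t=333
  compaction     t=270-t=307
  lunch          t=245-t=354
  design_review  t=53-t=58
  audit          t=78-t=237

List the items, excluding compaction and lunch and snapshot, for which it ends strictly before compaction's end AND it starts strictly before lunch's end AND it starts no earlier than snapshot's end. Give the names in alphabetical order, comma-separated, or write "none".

none

Conditions: its end is strictly before compaction's end (X.end < t=307) AND its start is strictly before lunch's end (X.start < t=354) AND its start is no earlier than snapshot's end (X.start >= t=321).
audit: end t=237 < t=307? ✓; start t=78 < t=354? ✓; start t=78 >= t=321? ✗ → no.
design_review: end t=58 < t=307? ✓; start t=53 < t=354? ✓; start t=53 >= t=321? ✗ → no.
planning: end t=293 < t=307? ✓; start t=221 < t=354? ✓; start t=221 >= t=321? ✗ → no.
qa_pass: end t=346 < t=307? ✗; start t=274 < t=354? ✓; start t=274 >= t=321? ✗ → no.
rehearsal: end t=333 < t=307? ✗; start t=137 < t=354? ✓; start t=137 >= t=321? ✗ → no.
retro: end t=200 < t=307? ✓; start t=175 < t=354? ✓; start t=175 >= t=321? ✗ → no.
Result: none.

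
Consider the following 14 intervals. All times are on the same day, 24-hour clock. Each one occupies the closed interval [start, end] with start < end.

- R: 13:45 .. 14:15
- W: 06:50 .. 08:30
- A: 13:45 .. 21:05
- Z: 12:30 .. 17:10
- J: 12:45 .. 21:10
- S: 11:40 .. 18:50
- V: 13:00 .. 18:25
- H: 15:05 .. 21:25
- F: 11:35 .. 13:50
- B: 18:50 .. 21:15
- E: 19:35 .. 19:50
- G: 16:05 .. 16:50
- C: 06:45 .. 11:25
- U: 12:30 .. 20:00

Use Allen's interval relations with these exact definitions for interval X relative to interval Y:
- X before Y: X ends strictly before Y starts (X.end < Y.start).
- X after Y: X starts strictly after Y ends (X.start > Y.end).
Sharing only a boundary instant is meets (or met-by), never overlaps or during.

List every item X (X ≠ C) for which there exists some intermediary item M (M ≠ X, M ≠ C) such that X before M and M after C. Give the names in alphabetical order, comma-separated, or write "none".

F, G, R, S, V, W, Z

Target C = [06:45, 11:25].
Intermediaries M with M after C: A, B, E, F, G, H, J, R, S, U, V, Z.
Via A — items with X before A: W.
Via B — items with X before B: F, G, R, V, W, Z.
Via E — items with X before E: F, G, R, S, V, W, Z.
Via F — items with X before F: W.
Via G — items with X before G: F, R, W.
Via H — items with X before H: F, R, W.
Via J — items with X before J: W.
Via R — items with X before R: W.
Via S — items with X before S: W.
Via U — items with X before U: W.
Via V — items with X before V: W.
Via Z — items with X before Z: W.
Union: F, G, R, S, V, W, Z.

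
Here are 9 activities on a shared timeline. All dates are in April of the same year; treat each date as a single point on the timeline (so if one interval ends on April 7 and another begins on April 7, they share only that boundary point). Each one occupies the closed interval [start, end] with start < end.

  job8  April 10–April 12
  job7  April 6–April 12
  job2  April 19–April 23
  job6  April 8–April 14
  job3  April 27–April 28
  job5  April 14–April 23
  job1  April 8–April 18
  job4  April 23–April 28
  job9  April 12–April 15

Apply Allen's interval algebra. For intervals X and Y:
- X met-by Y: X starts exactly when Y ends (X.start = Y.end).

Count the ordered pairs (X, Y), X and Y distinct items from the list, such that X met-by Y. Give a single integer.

5

Checking all 72 ordered pairs for relation 'met-by'; matching pairs in alphabetical order:
(job4, job2): job4 met-by job2 ✓
(job4, job5): job4 met-by job5 ✓
(job5, job6): job5 met-by job6 ✓
(job9, job7): job9 met-by job7 ✓
(job9, job8): job9 met-by job8 ✓
Count: 5.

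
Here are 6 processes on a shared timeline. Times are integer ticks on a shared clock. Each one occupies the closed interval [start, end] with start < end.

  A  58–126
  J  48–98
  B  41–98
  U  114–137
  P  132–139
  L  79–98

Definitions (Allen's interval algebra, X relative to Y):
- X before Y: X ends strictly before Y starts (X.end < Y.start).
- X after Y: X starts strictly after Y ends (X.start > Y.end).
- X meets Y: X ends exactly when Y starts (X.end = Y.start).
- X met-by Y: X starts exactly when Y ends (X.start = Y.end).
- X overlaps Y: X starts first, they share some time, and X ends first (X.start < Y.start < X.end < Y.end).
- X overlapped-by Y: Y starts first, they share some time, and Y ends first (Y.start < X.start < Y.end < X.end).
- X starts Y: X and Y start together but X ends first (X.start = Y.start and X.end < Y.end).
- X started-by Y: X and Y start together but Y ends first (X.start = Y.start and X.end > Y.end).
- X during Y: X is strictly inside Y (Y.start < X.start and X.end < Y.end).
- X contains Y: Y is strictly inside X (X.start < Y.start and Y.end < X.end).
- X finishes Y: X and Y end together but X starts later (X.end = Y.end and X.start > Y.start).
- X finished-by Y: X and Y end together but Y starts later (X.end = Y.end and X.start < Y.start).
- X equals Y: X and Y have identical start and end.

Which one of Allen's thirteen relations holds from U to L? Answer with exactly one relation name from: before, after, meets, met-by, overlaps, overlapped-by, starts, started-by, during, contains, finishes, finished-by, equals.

U = [114, 137]; L = [79, 98].
Compare endpoints: U.start > L.start, U.start > L.end, U.end > L.start, U.end > L.end.
That pattern is 'after'.

after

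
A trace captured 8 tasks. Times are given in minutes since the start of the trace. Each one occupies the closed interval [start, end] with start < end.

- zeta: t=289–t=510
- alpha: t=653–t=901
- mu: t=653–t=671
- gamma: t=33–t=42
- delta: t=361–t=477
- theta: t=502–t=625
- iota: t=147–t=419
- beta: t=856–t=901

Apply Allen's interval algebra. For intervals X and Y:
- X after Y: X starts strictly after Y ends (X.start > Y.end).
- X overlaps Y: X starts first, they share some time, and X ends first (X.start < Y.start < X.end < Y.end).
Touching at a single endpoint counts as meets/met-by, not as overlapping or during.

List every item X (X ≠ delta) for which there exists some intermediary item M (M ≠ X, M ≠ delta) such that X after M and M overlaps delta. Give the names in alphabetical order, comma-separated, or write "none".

alpha, beta, mu, theta

Target delta = [t=361, t=477].
Intermediaries M with M overlaps delta: iota.
Via iota — items with X after iota: alpha, beta, mu, theta.
Union: alpha, beta, mu, theta.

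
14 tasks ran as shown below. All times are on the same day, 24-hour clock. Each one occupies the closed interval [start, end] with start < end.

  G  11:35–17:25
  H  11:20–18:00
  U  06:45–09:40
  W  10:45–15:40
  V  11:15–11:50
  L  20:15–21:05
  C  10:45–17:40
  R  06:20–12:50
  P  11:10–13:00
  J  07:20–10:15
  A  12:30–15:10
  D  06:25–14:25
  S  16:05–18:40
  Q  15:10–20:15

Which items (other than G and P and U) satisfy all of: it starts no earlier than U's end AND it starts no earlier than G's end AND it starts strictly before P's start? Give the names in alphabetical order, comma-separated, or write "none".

none

Conditions: its start is no earlier than U's end (X.start >= 09:40) AND its start is no earlier than G's end (X.start >= 17:25) AND its start is strictly before P's start (X.start < 11:10).
A: start 12:30 >= 09:40? ✓; start 12:30 >= 17:25? ✗; start 12:30 < 11:10? ✗ → no.
C: start 10:45 >= 09:40? ✓; start 10:45 >= 17:25? ✗; start 10:45 < 11:10? ✓ → no.
D: start 06:25 >= 09:40? ✗; start 06:25 >= 17:25? ✗; start 06:25 < 11:10? ✓ → no.
H: start 11:20 >= 09:40? ✓; start 11:20 >= 17:25? ✗; start 11:20 < 11:10? ✗ → no.
J: start 07:20 >= 09:40? ✗; start 07:20 >= 17:25? ✗; start 07:20 < 11:10? ✓ → no.
L: start 20:15 >= 09:40? ✓; start 20:15 >= 17:25? ✓; start 20:15 < 11:10? ✗ → no.
Q: start 15:10 >= 09:40? ✓; start 15:10 >= 17:25? ✗; start 15:10 < 11:10? ✗ → no.
R: start 06:20 >= 09:40? ✗; start 06:20 >= 17:25? ✗; start 06:20 < 11:10? ✓ → no.
S: start 16:05 >= 09:40? ✓; start 16:05 >= 17:25? ✗; start 16:05 < 11:10? ✗ → no.
V: start 11:15 >= 09:40? ✓; start 11:15 >= 17:25? ✗; start 11:15 < 11:10? ✗ → no.
W: start 10:45 >= 09:40? ✓; start 10:45 >= 17:25? ✗; start 10:45 < 11:10? ✓ → no.
Result: none.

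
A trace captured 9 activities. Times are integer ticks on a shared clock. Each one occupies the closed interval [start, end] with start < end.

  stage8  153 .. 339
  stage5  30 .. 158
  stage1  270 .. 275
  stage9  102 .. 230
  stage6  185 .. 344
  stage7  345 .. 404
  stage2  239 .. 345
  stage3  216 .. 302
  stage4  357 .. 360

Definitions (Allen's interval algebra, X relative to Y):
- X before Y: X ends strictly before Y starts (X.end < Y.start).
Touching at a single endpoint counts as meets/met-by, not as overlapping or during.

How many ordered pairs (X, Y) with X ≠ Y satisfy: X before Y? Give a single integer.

19

Checking all 72 ordered pairs for relation 'before'; matching pairs in alphabetical order:
(stage1, stage4): stage1 before stage4 ✓
(stage1, stage7): stage1 before stage7 ✓
(stage2, stage4): stage2 before stage4 ✓
(stage3, stage4): stage3 before stage4 ✓
(stage3, stage7): stage3 before stage7 ✓
(stage5, stage1): stage5 before stage1 ✓
(stage5, stage2): stage5 before stage2 ✓
(stage5, stage3): stage5 before stage3 ✓
(stage5, stage4): stage5 before stage4 ✓
(stage5, stage6): stage5 before stage6 ✓
(stage5, stage7): stage5 before stage7 ✓
(stage6, stage4): stage6 before stage4 ✓
(stage6, stage7): stage6 before stage7 ✓
(stage8, stage4): stage8 before stage4 ✓
(stage8, stage7): stage8 before stage7 ✓
(stage9, stage1): stage9 before stage1 ✓
(stage9, stage2): stage9 before stage2 ✓
(stage9, stage4): stage9 before stage4 ✓
(stage9, stage7): stage9 before stage7 ✓
Count: 19.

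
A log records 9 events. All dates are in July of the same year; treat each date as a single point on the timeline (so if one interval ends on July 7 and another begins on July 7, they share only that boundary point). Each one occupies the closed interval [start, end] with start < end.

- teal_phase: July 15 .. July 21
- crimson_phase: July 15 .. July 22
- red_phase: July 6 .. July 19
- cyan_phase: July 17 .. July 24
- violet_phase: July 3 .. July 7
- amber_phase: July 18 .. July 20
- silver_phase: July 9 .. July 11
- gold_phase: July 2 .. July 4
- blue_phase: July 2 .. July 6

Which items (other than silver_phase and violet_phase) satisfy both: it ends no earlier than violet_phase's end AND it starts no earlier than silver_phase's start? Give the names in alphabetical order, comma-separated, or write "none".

amber_phase, crimson_phase, cyan_phase, teal_phase

Conditions: its end is no earlier than violet_phase's end (X.end >= July 7) AND its start is no earlier than silver_phase's start (X.start >= July 9).
amber_phase: end July 20 >= July 7? ✓; start July 18 >= July 9? ✓ → yes.
blue_phase: end July 6 >= July 7? ✗; start July 2 >= July 9? ✗ → no.
crimson_phase: end July 22 >= July 7? ✓; start July 15 >= July 9? ✓ → yes.
cyan_phase: end July 24 >= July 7? ✓; start July 17 >= July 9? ✓ → yes.
gold_phase: end July 4 >= July 7? ✗; start July 2 >= July 9? ✗ → no.
red_phase: end July 19 >= July 7? ✓; start July 6 >= July 9? ✗ → no.
teal_phase: end July 21 >= July 7? ✓; start July 15 >= July 9? ✓ → yes.
Result: amber_phase, crimson_phase, cyan_phase, teal_phase.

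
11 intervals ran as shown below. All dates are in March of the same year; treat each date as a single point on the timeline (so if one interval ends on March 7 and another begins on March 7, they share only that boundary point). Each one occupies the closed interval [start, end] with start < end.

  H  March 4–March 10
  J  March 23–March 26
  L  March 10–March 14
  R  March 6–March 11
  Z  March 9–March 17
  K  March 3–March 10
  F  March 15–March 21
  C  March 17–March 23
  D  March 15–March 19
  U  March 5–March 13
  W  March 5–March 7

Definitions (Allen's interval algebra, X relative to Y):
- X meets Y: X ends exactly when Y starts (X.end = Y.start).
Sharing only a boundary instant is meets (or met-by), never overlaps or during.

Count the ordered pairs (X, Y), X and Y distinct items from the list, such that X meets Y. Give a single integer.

4

Checking all 110 ordered pairs for relation 'meets'; matching pairs in alphabetical order:
(C, J): C meets J ✓
(H, L): H meets L ✓
(K, L): K meets L ✓
(Z, C): Z meets C ✓
Count: 4.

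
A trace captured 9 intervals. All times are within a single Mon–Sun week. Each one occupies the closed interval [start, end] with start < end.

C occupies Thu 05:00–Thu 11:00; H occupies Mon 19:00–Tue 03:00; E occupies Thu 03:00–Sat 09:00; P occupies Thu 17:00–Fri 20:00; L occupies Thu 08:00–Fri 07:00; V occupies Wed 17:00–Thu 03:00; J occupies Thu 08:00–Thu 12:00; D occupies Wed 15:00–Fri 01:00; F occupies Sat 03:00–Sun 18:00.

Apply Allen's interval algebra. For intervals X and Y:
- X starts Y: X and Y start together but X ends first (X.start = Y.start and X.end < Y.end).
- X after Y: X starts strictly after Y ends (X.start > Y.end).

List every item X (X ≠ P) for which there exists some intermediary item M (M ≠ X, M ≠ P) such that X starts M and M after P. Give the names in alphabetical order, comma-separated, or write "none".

none

Target P = [Thu 17:00, Fri 20:00].
Intermediaries M with M after P: F.
Via F — items with X starts F: none.
Union: none.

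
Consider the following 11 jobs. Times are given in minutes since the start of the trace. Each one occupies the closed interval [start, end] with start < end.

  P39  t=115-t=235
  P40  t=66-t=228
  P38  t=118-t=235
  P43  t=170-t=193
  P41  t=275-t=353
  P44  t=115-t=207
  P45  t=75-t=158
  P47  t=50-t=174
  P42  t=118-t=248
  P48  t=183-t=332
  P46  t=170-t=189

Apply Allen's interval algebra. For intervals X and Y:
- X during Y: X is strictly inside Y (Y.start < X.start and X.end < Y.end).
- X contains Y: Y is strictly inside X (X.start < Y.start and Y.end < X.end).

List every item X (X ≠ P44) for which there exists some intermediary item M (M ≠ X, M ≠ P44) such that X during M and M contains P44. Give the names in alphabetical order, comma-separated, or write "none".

Target P44 = [t=115, t=207].
Intermediaries M with M contains P44: P40.
Via P40 — items with X during P40: P43, P45, P46.
Union: P43, P45, P46.

P43, P45, P46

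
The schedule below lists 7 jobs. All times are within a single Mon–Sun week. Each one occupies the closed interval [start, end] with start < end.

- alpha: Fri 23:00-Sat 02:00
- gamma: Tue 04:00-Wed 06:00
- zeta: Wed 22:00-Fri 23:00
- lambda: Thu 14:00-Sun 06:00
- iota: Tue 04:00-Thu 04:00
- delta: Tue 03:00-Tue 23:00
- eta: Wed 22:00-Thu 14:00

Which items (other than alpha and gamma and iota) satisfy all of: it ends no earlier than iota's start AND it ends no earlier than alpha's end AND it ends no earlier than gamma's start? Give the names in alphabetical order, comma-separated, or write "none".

Conditions: its end is no earlier than iota's start (X.end >= Tue 04:00) AND its end is no earlier than alpha's end (X.end >= Sat 02:00) AND its end is no earlier than gamma's start (X.end >= Tue 04:00).
delta: end Tue 23:00 >= Tue 04:00? ✓; end Tue 23:00 >= Sat 02:00? ✗; end Tue 23:00 >= Tue 04:00? ✓ → no.
eta: end Thu 14:00 >= Tue 04:00? ✓; end Thu 14:00 >= Sat 02:00? ✗; end Thu 14:00 >= Tue 04:00? ✓ → no.
lambda: end Sun 06:00 >= Tue 04:00? ✓; end Sun 06:00 >= Sat 02:00? ✓; end Sun 06:00 >= Tue 04:00? ✓ → yes.
zeta: end Fri 23:00 >= Tue 04:00? ✓; end Fri 23:00 >= Sat 02:00? ✗; end Fri 23:00 >= Tue 04:00? ✓ → no.
Result: lambda.

lambda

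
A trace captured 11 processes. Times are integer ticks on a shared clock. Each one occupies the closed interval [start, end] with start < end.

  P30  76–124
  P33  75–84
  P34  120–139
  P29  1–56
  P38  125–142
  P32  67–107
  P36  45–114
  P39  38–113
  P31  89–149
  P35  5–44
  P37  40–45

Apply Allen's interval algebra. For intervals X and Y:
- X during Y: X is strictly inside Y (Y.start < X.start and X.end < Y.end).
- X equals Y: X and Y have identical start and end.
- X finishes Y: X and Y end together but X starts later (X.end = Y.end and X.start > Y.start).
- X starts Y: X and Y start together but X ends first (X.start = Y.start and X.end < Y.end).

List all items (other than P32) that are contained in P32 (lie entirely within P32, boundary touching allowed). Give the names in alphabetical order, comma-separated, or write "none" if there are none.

Target P32 = [67, 107].
P29 [1, 56] → before → no.
P30 [76, 124] → overlapped-by → no.
P31 [89, 149] → overlapped-by → no.
P33 [75, 84] → during → yes.
P34 [120, 139] → after → no.
P35 [5, 44] → before → no.
P36 [45, 114] → contains → no.
P37 [40, 45] → before → no.
P38 [125, 142] → after → no.
P39 [38, 113] → contains → no.
Result: P33.

P33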